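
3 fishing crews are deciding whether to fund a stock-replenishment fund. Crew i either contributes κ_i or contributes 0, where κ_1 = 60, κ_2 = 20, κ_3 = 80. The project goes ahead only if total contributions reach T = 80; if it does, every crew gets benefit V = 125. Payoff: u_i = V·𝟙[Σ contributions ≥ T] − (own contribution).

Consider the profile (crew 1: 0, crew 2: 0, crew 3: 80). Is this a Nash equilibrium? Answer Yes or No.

Yes

Total = 80 ≥ 80: provided.
Crew 1 (pledges 0, payoff 125): pledging 60 → total 140, payoff 65. No gain.
Crew 2 (pledges 0, payoff 125): pledging 20 → total 100, payoff 105. No gain.
Crew 3 (pledges 80, payoff 45): dropping to 0 → total 0, payoff 0. No gain.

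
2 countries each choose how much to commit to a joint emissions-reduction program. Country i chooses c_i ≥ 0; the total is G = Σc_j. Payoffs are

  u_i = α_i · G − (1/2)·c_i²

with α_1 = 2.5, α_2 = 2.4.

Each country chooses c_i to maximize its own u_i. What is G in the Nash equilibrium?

4.9

Country i's FOC: ∂u_i/∂c_i = α_i − c_i = 0, so c_i* = α_i.
NE contributions = (2.5, 2.4); G = 4.9.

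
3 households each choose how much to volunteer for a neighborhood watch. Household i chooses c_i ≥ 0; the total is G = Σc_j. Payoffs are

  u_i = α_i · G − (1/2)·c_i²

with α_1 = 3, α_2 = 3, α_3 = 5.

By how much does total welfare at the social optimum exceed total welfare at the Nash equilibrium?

82

Household i's FOC: ∂u_i/∂c_i = α_i − c_i = 0, so c_i* = α_i.
NE contributions = (3, 3, 5); G = 11.
W^NE = (Σα)·G − ½Σα_i² = 11² − ½·43 = 99.5.
Planner sets c_i = Σα_j = 11 for every i, so G^SO = 3·11 = 33.
W^SO = (Σα)·G^SO − ½·3·(Σα)² = (3/2)·11² = 181.5.
Deadweight loss = W^SO − W^NE = 82.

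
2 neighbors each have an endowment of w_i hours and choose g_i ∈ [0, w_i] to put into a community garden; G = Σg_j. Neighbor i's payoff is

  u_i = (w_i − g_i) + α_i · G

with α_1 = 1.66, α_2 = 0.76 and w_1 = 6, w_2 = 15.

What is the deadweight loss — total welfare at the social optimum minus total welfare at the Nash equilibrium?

∂u_i/∂g_i = α_i − 1, so neighbor i contributes w_i if α_i > 1, else 0.
α_i > 1 for i ∈ {1}; NE contributions (6, 0), G = 6.
W^NE = Σw_i − G^NE + (Σα_i)·G^NE = 21 + 1.42·6 = 29.52.
Planner: ∂(Σu_j)/∂g_i = Σα_j − 1 = 1.42 > 0, so everyone contributes w_i; G^SO = 21, W^SO = 21 + 1.42·21 = 50.82.
Deadweight loss = 21.3.

21.3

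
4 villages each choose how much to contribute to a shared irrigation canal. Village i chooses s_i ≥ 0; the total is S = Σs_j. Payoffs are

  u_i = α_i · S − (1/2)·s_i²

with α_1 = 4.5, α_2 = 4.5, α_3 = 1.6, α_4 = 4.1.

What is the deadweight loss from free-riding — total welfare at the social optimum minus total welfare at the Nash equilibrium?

246.025

Village i's FOC: ∂u_i/∂s_i = α_i − s_i = 0, so s_i* = α_i.
NE contributions = (4.5, 4.5, 1.6, 4.1); S = 14.7.
W^NE = (Σα)·S − ½Σα_i² = 14.7² − ½·59.87 = 186.155.
Planner sets s_i = Σα_j = 14.7 for every i, so S^SO = 4·14.7 = 58.8.
W^SO = (Σα)·S^SO − ½·4·(Σα)² = (4/2)·14.7² = 432.18.
Deadweight loss = W^SO − W^NE = 246.025.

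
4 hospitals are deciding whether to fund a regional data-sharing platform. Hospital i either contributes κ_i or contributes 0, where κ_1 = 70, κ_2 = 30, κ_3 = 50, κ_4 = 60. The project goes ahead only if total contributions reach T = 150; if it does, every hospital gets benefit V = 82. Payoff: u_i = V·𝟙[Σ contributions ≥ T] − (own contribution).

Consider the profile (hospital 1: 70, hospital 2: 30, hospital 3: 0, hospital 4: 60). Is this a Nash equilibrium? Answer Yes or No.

Yes

Total = 160 ≥ 150: provided.
Hospital 1 (pledges 70, payoff 12): dropping to 0 → total 90, payoff 0. No gain.
Hospital 2 (pledges 30, payoff 52): dropping to 0 → total 130, payoff 0. No gain.
Hospital 3 (pledges 0, payoff 82): pledging 50 → total 210, payoff 32. No gain.
Hospital 4 (pledges 60, payoff 22): dropping to 0 → total 100, payoff 0. No gain.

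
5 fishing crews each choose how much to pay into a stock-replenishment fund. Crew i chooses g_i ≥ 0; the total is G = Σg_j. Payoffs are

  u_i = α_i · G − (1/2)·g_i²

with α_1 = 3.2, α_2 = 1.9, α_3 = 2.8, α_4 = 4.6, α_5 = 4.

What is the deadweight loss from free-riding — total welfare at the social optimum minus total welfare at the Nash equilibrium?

Crew i's FOC: ∂u_i/∂g_i = α_i − g_i = 0, so g_i* = α_i.
NE contributions = (3.2, 1.9, 2.8, 4.6, 4); G = 16.5.
W^NE = (Σα)·G − ½Σα_i² = 16.5² − ½·58.85 = 242.825.
Planner sets g_i = Σα_j = 16.5 for every i, so G^SO = 5·16.5 = 82.5.
W^SO = (Σα)·G^SO − ½·5·(Σα)² = (5/2)·16.5² = 680.625.
Deadweight loss = W^SO − W^NE = 437.8.

437.8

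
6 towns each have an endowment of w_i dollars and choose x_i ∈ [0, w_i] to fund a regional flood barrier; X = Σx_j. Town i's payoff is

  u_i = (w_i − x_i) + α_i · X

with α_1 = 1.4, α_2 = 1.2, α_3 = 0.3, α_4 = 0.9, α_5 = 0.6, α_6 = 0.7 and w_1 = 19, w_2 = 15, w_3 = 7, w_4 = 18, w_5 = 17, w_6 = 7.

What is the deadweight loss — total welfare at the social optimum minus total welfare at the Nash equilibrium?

200.9

∂u_i/∂x_i = α_i − 1, so town i contributes w_i if α_i > 1, else 0.
α_i > 1 for i ∈ {1, 2}; NE contributions (19, 15, 0, 0, 0, 0), X = 34.
W^NE = Σw_i − X^NE + (Σα_i)·X^NE = 83 + 4.1·34 = 222.4.
Planner: ∂(Σu_j)/∂x_i = Σα_j − 1 = 4.1 > 0, so everyone contributes w_i; X^SO = 83, W^SO = 83 + 4.1·83 = 423.3.
Deadweight loss = 200.9.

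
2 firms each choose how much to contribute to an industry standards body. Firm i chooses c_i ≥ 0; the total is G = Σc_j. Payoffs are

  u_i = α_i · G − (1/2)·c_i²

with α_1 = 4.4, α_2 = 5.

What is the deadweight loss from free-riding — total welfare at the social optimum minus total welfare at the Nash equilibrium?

22.18

Firm i's FOC: ∂u_i/∂c_i = α_i − c_i = 0, so c_i* = α_i.
NE contributions = (4.4, 5); G = 9.4.
W^NE = (Σα)·G − ½Σα_i² = 9.4² − ½·44.36 = 66.18.
Planner sets c_i = Σα_j = 9.4 for every i, so G^SO = 2·9.4 = 18.8.
W^SO = (Σα)·G^SO − ½·2·(Σα)² = (2/2)·9.4² = 88.36.
Deadweight loss = W^SO − W^NE = 22.18.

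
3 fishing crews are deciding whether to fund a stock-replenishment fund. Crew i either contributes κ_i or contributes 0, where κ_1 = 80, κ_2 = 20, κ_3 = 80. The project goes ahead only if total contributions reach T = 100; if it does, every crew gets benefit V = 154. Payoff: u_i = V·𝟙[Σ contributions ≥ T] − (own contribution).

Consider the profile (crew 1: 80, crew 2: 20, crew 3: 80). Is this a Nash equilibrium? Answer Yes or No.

No

Total = 180 ≥ 100: provided.
Crew 1 (pledges 80, payoff 74): dropping to 0 → total 100, payoff 154. Profitable deviation.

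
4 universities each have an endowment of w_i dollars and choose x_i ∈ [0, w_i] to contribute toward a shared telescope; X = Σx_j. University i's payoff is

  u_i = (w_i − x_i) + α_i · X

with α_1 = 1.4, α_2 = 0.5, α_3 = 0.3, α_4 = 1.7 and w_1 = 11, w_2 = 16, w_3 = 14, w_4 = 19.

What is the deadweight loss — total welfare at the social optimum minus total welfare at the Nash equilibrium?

87

∂u_i/∂x_i = α_i − 1, so university i contributes w_i if α_i > 1, else 0.
α_i > 1 for i ∈ {1, 4}; NE contributions (11, 0, 0, 19), X = 30.
W^NE = Σw_i − X^NE + (Σα_i)·X^NE = 60 + 2.9·30 = 147.
Planner: ∂(Σu_j)/∂x_i = Σα_j − 1 = 2.9 > 0, so everyone contributes w_i; X^SO = 60, W^SO = 60 + 2.9·60 = 234.
Deadweight loss = 87.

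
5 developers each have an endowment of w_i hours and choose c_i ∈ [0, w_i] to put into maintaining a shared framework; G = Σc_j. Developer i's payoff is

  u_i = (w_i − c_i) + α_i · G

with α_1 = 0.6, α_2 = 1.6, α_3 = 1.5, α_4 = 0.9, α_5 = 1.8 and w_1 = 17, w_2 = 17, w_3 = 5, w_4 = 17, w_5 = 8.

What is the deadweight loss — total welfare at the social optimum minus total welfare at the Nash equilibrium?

183.6

∂u_i/∂c_i = α_i − 1, so developer i contributes w_i if α_i > 1, else 0.
α_i > 1 for i ∈ {2, 3, 5}; NE contributions (0, 17, 5, 0, 8), G = 30.
W^NE = Σw_i − G^NE + (Σα_i)·G^NE = 64 + 5.4·30 = 226.
Planner: ∂(Σu_j)/∂c_i = Σα_j − 1 = 5.4 > 0, so everyone contributes w_i; G^SO = 64, W^SO = 64 + 5.4·64 = 409.6.
Deadweight loss = 183.6.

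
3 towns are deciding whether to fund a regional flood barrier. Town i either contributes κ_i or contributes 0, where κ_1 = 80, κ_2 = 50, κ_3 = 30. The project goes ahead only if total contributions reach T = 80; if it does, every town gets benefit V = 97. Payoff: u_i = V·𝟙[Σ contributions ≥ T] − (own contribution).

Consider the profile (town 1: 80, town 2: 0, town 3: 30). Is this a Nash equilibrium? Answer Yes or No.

Total = 110 ≥ 80: provided.
Town 1 (pledges 80, payoff 17): dropping to 0 → total 30, payoff 0. No gain.
Town 2 (pledges 0, payoff 97): pledging 50 → total 160, payoff 47. No gain.
Town 3 (pledges 30, payoff 67): dropping to 0 → total 80, payoff 97. Profitable deviation.

No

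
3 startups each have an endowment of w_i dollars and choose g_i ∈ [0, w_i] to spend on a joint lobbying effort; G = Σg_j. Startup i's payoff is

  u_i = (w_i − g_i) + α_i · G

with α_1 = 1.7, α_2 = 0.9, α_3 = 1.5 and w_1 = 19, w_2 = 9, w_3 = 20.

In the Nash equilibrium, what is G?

39

∂u_i/∂g_i = α_i − 1, so startup i contributes w_i if α_i > 1, else 0.
α_i > 1 for i ∈ {1, 3}; NE contributions (19, 0, 20), G = 39.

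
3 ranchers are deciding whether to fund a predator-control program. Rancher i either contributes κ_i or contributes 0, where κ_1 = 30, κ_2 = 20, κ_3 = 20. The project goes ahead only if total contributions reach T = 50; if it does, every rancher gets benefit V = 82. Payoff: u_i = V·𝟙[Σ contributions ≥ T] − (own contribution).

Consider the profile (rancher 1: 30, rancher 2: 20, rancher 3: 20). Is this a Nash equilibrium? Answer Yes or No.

No

Total = 70 ≥ 50: provided.
Rancher 1 (pledges 30, payoff 52): dropping to 0 → total 40, payoff 0. No gain.
Rancher 2 (pledges 20, payoff 62): dropping to 0 → total 50, payoff 82. Profitable deviation.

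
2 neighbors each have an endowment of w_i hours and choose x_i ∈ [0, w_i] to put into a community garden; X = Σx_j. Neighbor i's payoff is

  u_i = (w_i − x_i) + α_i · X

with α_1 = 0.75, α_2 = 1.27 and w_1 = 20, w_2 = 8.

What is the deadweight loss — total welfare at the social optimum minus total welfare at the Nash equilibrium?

∂u_i/∂x_i = α_i − 1, so neighbor i contributes w_i if α_i > 1, else 0.
α_i > 1 for i ∈ {2}; NE contributions (0, 8), X = 8.
W^NE = Σw_i − X^NE + (Σα_i)·X^NE = 28 + 1.02·8 = 36.16.
Planner: ∂(Σu_j)/∂x_i = Σα_j − 1 = 1.02 > 0, so everyone contributes w_i; X^SO = 28, W^SO = 28 + 1.02·28 = 56.56.
Deadweight loss = 20.4.

20.4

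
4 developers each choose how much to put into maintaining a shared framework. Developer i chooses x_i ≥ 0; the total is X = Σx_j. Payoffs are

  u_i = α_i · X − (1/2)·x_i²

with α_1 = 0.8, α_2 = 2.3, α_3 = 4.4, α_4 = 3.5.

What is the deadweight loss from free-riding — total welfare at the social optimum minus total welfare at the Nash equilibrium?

Developer i's FOC: ∂u_i/∂x_i = α_i − x_i = 0, so x_i* = α_i.
NE contributions = (0.8, 2.3, 4.4, 3.5); X = 11.
W^NE = (Σα)·X − ½Σα_i² = 11² − ½·37.54 = 102.23.
Planner sets x_i = Σα_j = 11 for every i, so X^SO = 4·11 = 44.
W^SO = (Σα)·X^SO − ½·4·(Σα)² = (4/2)·11² = 242.
Deadweight loss = W^SO − W^NE = 139.77.

139.77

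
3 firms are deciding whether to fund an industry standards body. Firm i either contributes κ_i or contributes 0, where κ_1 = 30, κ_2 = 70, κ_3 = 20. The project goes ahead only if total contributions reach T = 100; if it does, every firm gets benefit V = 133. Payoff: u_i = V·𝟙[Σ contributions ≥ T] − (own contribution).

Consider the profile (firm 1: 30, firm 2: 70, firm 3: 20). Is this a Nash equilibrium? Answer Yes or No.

No

Total = 120 ≥ 100: provided.
Firm 1 (pledges 30, payoff 103): dropping to 0 → total 90, payoff 0. No gain.
Firm 2 (pledges 70, payoff 63): dropping to 0 → total 50, payoff 0. No gain.
Firm 3 (pledges 20, payoff 113): dropping to 0 → total 100, payoff 133. Profitable deviation.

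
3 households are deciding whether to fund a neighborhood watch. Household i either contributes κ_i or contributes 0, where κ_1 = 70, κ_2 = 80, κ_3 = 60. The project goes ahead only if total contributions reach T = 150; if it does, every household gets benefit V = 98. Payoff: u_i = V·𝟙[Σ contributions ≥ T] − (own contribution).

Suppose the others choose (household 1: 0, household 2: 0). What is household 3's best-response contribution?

Others' total = 0. Even contributing 60 gives 60 < 150: no benefit either way.
Best response: 0.

0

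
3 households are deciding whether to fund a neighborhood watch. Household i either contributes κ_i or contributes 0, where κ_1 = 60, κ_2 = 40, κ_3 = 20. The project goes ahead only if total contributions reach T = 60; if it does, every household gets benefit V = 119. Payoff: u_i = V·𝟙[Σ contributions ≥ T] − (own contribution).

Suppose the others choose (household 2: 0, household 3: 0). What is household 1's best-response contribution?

60

Others' total = 0. Contributing 60 brings total to 60 ≥ 60: gain V − κ_1 = 59.
Best response: 60.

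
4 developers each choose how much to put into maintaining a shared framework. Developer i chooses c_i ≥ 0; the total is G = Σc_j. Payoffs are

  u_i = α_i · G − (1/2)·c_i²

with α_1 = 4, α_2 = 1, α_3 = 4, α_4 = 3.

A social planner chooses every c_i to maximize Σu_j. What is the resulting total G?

48

Planner FOC: ∂(Σu_j)/∂c_i = (Σα_j) − c_i = 0, so c_i^SO = Σα_j = 12 for every i; G^SO = 48.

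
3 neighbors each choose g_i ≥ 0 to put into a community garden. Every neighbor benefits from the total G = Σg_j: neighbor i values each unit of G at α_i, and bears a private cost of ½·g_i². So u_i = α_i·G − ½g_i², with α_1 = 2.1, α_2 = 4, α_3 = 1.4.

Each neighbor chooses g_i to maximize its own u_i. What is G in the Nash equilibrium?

7.5

Neighbor i's FOC: ∂u_i/∂g_i = α_i − g_i = 0, so g_i* = α_i.
NE contributions = (2.1, 4, 1.4); G = 7.5.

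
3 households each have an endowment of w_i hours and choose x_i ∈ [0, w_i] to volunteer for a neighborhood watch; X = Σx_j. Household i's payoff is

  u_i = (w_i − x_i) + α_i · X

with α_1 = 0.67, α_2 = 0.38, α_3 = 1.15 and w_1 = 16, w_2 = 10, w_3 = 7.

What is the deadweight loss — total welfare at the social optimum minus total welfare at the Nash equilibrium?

31.2

∂u_i/∂x_i = α_i − 1, so household i contributes w_i if α_i > 1, else 0.
α_i > 1 for i ∈ {3}; NE contributions (0, 0, 7), X = 7.
W^NE = Σw_i − X^NE + (Σα_i)·X^NE = 33 + 1.2·7 = 41.4.
Planner: ∂(Σu_j)/∂x_i = Σα_j − 1 = 1.2 > 0, so everyone contributes w_i; X^SO = 33, W^SO = 33 + 1.2·33 = 72.6.
Deadweight loss = 31.2.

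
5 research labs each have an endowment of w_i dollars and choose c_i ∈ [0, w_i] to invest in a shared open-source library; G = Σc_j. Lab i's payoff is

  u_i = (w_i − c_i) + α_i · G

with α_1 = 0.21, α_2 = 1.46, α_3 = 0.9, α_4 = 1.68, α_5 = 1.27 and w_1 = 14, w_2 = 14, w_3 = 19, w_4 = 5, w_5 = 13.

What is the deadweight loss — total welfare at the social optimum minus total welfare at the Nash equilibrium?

∂u_i/∂c_i = α_i − 1, so lab i contributes w_i if α_i > 1, else 0.
α_i > 1 for i ∈ {2, 4, 5}; NE contributions (0, 14, 0, 5, 13), G = 32.
W^NE = Σw_i − G^NE + (Σα_i)·G^NE = 65 + 4.52·32 = 209.64.
Planner: ∂(Σu_j)/∂c_i = Σα_j − 1 = 4.52 > 0, so everyone contributes w_i; G^SO = 65, W^SO = 65 + 4.52·65 = 358.8.
Deadweight loss = 149.16.

149.16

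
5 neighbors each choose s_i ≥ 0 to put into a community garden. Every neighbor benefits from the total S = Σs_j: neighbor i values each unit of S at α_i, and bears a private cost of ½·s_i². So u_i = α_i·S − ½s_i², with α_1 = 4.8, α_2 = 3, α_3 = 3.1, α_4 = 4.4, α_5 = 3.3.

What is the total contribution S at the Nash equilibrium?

18.6

Neighbor i's FOC: ∂u_i/∂s_i = α_i − s_i = 0, so s_i* = α_i.
NE contributions = (4.8, 3, 3.1, 4.4, 3.3); S = 18.6.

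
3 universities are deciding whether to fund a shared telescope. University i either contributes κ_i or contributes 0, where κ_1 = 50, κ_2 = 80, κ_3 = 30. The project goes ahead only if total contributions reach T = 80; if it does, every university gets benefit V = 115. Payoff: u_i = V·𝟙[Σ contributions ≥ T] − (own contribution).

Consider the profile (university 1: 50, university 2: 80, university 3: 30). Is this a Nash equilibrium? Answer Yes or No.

No

Total = 160 ≥ 80: provided.
University 1 (pledges 50, payoff 65): dropping to 0 → total 110, payoff 115. Profitable deviation.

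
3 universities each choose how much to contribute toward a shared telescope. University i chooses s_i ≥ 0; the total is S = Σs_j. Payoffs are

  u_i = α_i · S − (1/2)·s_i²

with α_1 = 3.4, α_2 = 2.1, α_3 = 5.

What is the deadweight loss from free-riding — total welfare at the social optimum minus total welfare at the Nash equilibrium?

75.61

University i's FOC: ∂u_i/∂s_i = α_i − s_i = 0, so s_i* = α_i.
NE contributions = (3.4, 2.1, 5); S = 10.5.
W^NE = (Σα)·S − ½Σα_i² = 10.5² − ½·40.97 = 89.765.
Planner sets s_i = Σα_j = 10.5 for every i, so S^SO = 3·10.5 = 31.5.
W^SO = (Σα)·S^SO − ½·3·(Σα)² = (3/2)·10.5² = 165.375.
Deadweight loss = W^SO − W^NE = 75.61.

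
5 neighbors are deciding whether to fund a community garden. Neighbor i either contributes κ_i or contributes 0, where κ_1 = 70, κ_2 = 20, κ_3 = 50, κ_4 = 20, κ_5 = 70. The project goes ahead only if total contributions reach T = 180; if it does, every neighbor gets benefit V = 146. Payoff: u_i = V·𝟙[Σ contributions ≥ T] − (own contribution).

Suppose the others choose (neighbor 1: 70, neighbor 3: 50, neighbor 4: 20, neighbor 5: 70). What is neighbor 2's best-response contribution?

Others' total = 210 ≥ 180; contributing adds cost 20 for no extra benefit.
Best response: 0.

0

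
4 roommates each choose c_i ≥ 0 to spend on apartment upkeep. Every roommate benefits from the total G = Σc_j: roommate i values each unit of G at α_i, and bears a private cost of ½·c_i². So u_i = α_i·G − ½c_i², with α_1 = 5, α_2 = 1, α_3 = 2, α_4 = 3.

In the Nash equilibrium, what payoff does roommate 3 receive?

Roommate i's FOC: ∂u_i/∂c_i = α_i − c_i = 0, so c_i* = α_i.
NE contributions = (5, 1, 2, 3); G = 11.
u_3 = α_3·G − ½·(c_3)² = 2·11 − ½·2² = 20.

20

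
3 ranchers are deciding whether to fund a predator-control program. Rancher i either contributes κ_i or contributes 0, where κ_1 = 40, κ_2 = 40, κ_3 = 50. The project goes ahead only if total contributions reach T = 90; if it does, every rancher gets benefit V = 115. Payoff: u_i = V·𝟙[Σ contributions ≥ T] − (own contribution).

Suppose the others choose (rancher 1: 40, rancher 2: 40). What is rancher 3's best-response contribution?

Others' total = 80. Contributing 50 brings total to 130 ≥ 90: gain V − κ_3 = 65.
Best response: 50.

50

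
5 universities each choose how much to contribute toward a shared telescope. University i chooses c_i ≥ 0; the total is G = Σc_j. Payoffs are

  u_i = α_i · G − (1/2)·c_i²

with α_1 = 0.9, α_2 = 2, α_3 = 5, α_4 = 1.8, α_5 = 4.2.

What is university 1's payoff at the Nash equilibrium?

University i's FOC: ∂u_i/∂c_i = α_i − c_i = 0, so c_i* = α_i.
NE contributions = (0.9, 2, 5, 1.8, 4.2); G = 13.9.
u_1 = α_1·G − ½·(c_1)² = 0.9·13.9 − ½·0.9² = 12.105.

12.105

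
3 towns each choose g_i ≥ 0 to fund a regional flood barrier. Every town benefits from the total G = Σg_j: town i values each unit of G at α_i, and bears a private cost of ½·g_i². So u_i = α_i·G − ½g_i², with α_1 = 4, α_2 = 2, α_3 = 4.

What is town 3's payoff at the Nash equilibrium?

32

Town i's FOC: ∂u_i/∂g_i = α_i − g_i = 0, so g_i* = α_i.
NE contributions = (4, 2, 4); G = 10.
u_3 = α_3·G − ½·(g_3)² = 4·10 − ½·4² = 32.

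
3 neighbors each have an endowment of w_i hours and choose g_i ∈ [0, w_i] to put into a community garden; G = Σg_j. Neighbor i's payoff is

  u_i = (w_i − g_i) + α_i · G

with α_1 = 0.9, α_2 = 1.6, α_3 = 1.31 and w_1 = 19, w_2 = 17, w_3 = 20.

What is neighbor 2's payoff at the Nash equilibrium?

59.2

∂u_i/∂g_i = α_i − 1, so neighbor i contributes w_i if α_i > 1, else 0.
α_i > 1 for i ∈ {2, 3}; NE contributions (0, 17, 20), G = 37.
u_2 = (17 − 17) + 1.6·37 = 59.2.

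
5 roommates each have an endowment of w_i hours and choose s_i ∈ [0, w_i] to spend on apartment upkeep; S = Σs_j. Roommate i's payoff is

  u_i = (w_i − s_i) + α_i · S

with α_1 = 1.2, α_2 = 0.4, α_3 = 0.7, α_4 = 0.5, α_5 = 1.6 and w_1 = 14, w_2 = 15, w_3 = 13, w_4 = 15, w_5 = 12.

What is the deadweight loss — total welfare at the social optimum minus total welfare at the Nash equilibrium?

∂u_i/∂s_i = α_i − 1, so roommate i contributes w_i if α_i > 1, else 0.
α_i > 1 for i ∈ {1, 5}; NE contributions (14, 0, 0, 0, 12), S = 26.
W^NE = Σw_i − S^NE + (Σα_i)·S^NE = 69 + 3.4·26 = 157.4.
Planner: ∂(Σu_j)/∂s_i = Σα_j − 1 = 3.4 > 0, so everyone contributes w_i; S^SO = 69, W^SO = 69 + 3.4·69 = 303.6.
Deadweight loss = 146.2.

146.2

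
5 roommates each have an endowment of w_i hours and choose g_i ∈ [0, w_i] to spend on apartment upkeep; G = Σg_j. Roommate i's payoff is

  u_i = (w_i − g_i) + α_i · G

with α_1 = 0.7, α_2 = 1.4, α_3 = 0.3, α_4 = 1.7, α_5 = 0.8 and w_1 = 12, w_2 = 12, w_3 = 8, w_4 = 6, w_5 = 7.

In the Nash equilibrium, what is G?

∂u_i/∂g_i = α_i − 1, so roommate i contributes w_i if α_i > 1, else 0.
α_i > 1 for i ∈ {2, 4}; NE contributions (0, 12, 0, 6, 0), G = 18.

18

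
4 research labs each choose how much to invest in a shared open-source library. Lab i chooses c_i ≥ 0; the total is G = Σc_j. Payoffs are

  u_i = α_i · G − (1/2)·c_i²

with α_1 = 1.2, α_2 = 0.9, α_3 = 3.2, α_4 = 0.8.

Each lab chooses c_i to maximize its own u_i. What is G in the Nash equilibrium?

6.1

Lab i's FOC: ∂u_i/∂c_i = α_i − c_i = 0, so c_i* = α_i.
NE contributions = (1.2, 0.9, 3.2, 0.8); G = 6.1.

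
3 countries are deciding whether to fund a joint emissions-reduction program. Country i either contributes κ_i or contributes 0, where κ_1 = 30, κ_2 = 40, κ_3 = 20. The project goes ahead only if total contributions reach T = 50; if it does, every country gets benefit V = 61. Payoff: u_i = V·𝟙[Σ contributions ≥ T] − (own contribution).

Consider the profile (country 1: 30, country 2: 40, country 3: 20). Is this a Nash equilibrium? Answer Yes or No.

No

Total = 90 ≥ 50: provided.
Country 1 (pledges 30, payoff 31): dropping to 0 → total 60, payoff 61. Profitable deviation.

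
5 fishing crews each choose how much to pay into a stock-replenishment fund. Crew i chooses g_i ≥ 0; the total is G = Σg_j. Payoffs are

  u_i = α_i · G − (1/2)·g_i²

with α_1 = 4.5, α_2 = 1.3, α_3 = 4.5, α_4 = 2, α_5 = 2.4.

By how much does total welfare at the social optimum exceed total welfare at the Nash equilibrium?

Crew i's FOC: ∂u_i/∂g_i = α_i − g_i = 0, so g_i* = α_i.
NE contributions = (4.5, 1.3, 4.5, 2, 2.4); G = 14.7.
W^NE = (Σα)·G − ½Σα_i² = 14.7² − ½·51.95 = 190.115.
Planner sets g_i = Σα_j = 14.7 for every i, so G^SO = 5·14.7 = 73.5.
W^SO = (Σα)·G^SO − ½·5·(Σα)² = (5/2)·14.7² = 540.225.
Deadweight loss = W^SO − W^NE = 350.11.

350.11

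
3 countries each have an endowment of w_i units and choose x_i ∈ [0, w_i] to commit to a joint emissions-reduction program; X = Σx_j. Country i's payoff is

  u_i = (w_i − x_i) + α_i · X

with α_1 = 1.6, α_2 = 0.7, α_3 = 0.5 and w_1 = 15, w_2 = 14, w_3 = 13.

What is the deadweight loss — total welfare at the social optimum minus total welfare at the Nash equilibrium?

48.6

∂u_i/∂x_i = α_i − 1, so country i contributes w_i if α_i > 1, else 0.
α_i > 1 for i ∈ {1}; NE contributions (15, 0, 0), X = 15.
W^NE = Σw_i − X^NE + (Σα_i)·X^NE = 42 + 1.8·15 = 69.
Planner: ∂(Σu_j)/∂x_i = Σα_j − 1 = 1.8 > 0, so everyone contributes w_i; X^SO = 42, W^SO = 42 + 1.8·42 = 117.6.
Deadweight loss = 48.6.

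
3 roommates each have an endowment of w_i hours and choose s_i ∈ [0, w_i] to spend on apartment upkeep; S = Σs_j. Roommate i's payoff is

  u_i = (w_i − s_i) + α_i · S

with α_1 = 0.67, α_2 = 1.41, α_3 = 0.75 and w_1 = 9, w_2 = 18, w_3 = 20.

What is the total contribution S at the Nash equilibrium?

18

∂u_i/∂s_i = α_i − 1, so roommate i contributes w_i if α_i > 1, else 0.
α_i > 1 for i ∈ {2}; NE contributions (0, 18, 0), S = 18.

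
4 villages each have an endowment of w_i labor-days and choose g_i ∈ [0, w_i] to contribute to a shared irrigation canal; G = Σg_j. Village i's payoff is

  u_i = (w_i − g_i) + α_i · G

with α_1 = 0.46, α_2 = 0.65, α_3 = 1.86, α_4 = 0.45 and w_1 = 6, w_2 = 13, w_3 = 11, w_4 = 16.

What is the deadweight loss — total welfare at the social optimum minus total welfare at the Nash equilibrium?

∂u_i/∂g_i = α_i − 1, so village i contributes w_i if α_i > 1, else 0.
α_i > 1 for i ∈ {3}; NE contributions (0, 0, 11, 0), G = 11.
W^NE = Σw_i − G^NE + (Σα_i)·G^NE = 46 + 2.42·11 = 72.62.
Planner: ∂(Σu_j)/∂g_i = Σα_j − 1 = 2.42 > 0, so everyone contributes w_i; G^SO = 46, W^SO = 46 + 2.42·46 = 157.32.
Deadweight loss = 84.7.

84.7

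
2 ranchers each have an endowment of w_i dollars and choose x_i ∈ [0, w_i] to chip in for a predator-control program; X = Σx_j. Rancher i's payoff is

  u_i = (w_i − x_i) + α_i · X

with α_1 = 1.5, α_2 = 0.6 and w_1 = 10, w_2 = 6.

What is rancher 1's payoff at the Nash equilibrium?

15

∂u_i/∂x_i = α_i − 1, so rancher i contributes w_i if α_i > 1, else 0.
α_i > 1 for i ∈ {1}; NE contributions (10, 0), X = 10.
u_1 = (10 − 10) + 1.5·10 = 15.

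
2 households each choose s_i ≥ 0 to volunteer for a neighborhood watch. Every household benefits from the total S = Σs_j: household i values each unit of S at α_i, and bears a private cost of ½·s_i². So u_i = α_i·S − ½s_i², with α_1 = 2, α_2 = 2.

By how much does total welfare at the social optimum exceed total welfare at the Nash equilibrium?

4

Household i's FOC: ∂u_i/∂s_i = α_i − s_i = 0, so s_i* = α_i.
NE contributions = (2, 2); S = 4.
W^NE = (Σα)·S − ½Σα_i² = 4² − ½·8 = 12.
Planner sets s_i = Σα_j = 4 for every i, so S^SO = 2·4 = 8.
W^SO = (Σα)·S^SO − ½·2·(Σα)² = (2/2)·4² = 16.
Deadweight loss = W^SO − W^NE = 4.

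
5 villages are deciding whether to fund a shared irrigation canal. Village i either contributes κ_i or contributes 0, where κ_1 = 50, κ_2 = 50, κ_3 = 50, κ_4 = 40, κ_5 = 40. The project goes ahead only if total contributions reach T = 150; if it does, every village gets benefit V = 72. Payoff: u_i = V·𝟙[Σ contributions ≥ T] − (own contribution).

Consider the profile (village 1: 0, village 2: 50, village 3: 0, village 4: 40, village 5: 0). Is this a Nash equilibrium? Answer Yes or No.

Total = 90 < 150: not provided.
Village 1 (pledges 0, payoff 0): pledging 50 → total 140, payoff -50. No gain.
Village 2 (pledges 50, payoff -50): dropping to 0 → total 40, payoff 0. Profitable deviation.

No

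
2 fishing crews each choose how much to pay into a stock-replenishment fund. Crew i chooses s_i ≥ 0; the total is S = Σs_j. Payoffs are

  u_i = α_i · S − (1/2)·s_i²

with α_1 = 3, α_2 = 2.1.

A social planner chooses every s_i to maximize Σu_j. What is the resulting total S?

Planner FOC: ∂(Σu_j)/∂s_i = (Σα_j) − s_i = 0, so s_i^SO = Σα_j = 5.1 for every i; S^SO = 10.2.

10.2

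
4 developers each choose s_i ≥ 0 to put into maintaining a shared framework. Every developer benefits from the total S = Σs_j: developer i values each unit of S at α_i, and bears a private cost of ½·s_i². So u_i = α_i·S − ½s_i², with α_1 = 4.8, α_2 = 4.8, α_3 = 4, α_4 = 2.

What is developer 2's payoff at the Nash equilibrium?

63.36

Developer i's FOC: ∂u_i/∂s_i = α_i − s_i = 0, so s_i* = α_i.
NE contributions = (4.8, 4.8, 4, 2); S = 15.6.
u_2 = α_2·S − ½·(s_2)² = 4.8·15.6 − ½·4.8² = 63.36.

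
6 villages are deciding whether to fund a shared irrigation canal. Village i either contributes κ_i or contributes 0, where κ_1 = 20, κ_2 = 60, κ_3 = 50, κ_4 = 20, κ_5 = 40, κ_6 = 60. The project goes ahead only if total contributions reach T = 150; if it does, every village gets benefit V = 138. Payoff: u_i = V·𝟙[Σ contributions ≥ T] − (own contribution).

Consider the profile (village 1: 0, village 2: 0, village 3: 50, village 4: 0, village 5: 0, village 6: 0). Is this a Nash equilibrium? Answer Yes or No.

Total = 50 < 150: not provided.
Village 1 (pledges 0, payoff 0): pledging 20 → total 70, payoff -20. No gain.
Village 2 (pledges 0, payoff 0): pledging 60 → total 110, payoff -60. No gain.
Village 3 (pledges 50, payoff -50): dropping to 0 → total 0, payoff 0. Profitable deviation.

No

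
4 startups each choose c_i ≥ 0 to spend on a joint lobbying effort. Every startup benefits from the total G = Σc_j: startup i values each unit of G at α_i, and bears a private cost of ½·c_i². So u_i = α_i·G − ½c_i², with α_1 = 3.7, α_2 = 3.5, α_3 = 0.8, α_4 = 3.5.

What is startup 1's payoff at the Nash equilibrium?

35.705

Startup i's FOC: ∂u_i/∂c_i = α_i − c_i = 0, so c_i* = α_i.
NE contributions = (3.7, 3.5, 0.8, 3.5); G = 11.5.
u_1 = α_1·G − ½·(c_1)² = 3.7·11.5 − ½·3.7² = 35.705.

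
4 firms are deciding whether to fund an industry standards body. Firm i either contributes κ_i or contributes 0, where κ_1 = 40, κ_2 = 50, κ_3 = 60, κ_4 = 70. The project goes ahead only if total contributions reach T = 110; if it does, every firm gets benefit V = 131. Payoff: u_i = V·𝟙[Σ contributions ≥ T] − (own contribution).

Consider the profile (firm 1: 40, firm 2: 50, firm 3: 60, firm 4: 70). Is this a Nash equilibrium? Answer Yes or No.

Total = 220 ≥ 110: provided.
Firm 1 (pledges 40, payoff 91): dropping to 0 → total 180, payoff 131. Profitable deviation.

No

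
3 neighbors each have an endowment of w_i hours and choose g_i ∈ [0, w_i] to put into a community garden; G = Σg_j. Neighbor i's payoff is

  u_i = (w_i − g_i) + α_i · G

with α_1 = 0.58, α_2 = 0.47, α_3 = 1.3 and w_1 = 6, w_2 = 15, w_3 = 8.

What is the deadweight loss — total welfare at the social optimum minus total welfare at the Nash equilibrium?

∂u_i/∂g_i = α_i − 1, so neighbor i contributes w_i if α_i > 1, else 0.
α_i > 1 for i ∈ {3}; NE contributions (0, 0, 8), G = 8.
W^NE = Σw_i − G^NE + (Σα_i)·G^NE = 29 + 1.35·8 = 39.8.
Planner: ∂(Σu_j)/∂g_i = Σα_j − 1 = 1.35 > 0, so everyone contributes w_i; G^SO = 29, W^SO = 29 + 1.35·29 = 68.15.
Deadweight loss = 28.35.

28.35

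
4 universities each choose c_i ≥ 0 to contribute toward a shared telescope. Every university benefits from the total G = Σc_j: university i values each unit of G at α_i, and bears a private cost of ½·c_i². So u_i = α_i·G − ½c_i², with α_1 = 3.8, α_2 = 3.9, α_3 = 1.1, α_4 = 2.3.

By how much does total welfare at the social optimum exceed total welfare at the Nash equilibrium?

141.285

University i's FOC: ∂u_i/∂c_i = α_i − c_i = 0, so c_i* = α_i.
NE contributions = (3.8, 3.9, 1.1, 2.3); G = 11.1.
W^NE = (Σα)·G − ½Σα_i² = 11.1² − ½·36.15 = 105.135.
Planner sets c_i = Σα_j = 11.1 for every i, so G^SO = 4·11.1 = 44.4.
W^SO = (Σα)·G^SO − ½·4·(Σα)² = (4/2)·11.1² = 246.42.
Deadweight loss = W^SO − W^NE = 141.285.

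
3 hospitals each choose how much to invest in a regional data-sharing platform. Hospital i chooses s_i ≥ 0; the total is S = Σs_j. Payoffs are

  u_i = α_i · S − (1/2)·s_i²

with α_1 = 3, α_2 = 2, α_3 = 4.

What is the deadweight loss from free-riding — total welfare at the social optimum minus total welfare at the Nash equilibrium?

Hospital i's FOC: ∂u_i/∂s_i = α_i − s_i = 0, so s_i* = α_i.
NE contributions = (3, 2, 4); S = 9.
W^NE = (Σα)·S − ½Σα_i² = 9² − ½·29 = 66.5.
Planner sets s_i = Σα_j = 9 for every i, so S^SO = 3·9 = 27.
W^SO = (Σα)·S^SO − ½·3·(Σα)² = (3/2)·9² = 121.5.
Deadweight loss = W^SO − W^NE = 55.

55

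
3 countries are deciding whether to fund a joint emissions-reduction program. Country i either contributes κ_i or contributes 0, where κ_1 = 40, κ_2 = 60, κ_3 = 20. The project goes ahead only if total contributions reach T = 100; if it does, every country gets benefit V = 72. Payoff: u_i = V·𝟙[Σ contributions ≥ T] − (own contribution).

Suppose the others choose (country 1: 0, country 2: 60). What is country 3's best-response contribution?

0

Others' total = 60. Even contributing 20 gives 80 < 100: no benefit either way.
Best response: 0.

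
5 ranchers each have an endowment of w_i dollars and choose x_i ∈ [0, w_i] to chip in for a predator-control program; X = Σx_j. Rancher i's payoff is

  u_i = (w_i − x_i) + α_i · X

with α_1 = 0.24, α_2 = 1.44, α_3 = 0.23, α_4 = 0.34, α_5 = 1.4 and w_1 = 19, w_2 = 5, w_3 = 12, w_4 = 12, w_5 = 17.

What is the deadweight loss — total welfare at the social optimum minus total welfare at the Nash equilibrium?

∂u_i/∂x_i = α_i − 1, so rancher i contributes w_i if α_i > 1, else 0.
α_i > 1 for i ∈ {2, 5}; NE contributions (0, 5, 0, 0, 17), X = 22.
W^NE = Σw_i − X^NE + (Σα_i)·X^NE = 65 + 2.65·22 = 123.3.
Planner: ∂(Σu_j)/∂x_i = Σα_j − 1 = 2.65 > 0, so everyone contributes w_i; X^SO = 65, W^SO = 65 + 2.65·65 = 237.25.
Deadweight loss = 113.95.

113.95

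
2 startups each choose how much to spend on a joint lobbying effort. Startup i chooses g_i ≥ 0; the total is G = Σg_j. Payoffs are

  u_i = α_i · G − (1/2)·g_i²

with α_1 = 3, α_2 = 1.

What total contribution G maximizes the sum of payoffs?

8

Planner FOC: ∂(Σu_j)/∂g_i = (Σα_j) − g_i = 0, so g_i^SO = Σα_j = 4 for every i; G^SO = 8.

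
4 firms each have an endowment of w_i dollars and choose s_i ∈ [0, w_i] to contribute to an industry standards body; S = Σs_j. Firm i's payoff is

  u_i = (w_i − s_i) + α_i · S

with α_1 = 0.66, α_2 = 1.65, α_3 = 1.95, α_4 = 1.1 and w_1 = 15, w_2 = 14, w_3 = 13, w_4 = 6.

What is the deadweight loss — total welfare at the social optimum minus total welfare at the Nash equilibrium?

∂u_i/∂s_i = α_i − 1, so firm i contributes w_i if α_i > 1, else 0.
α_i > 1 for i ∈ {2, 3, 4}; NE contributions (0, 14, 13, 6), S = 33.
W^NE = Σw_i − S^NE + (Σα_i)·S^NE = 48 + 4.36·33 = 191.88.
Planner: ∂(Σu_j)/∂s_i = Σα_j − 1 = 4.36 > 0, so everyone contributes w_i; S^SO = 48, W^SO = 48 + 4.36·48 = 257.28.
Deadweight loss = 65.4.

65.4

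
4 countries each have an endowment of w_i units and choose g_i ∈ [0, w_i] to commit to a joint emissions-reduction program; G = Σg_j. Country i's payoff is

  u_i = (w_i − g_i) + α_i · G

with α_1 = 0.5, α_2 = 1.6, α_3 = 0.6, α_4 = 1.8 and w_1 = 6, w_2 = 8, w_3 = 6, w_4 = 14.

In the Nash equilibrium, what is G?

22

∂u_i/∂g_i = α_i − 1, so country i contributes w_i if α_i > 1, else 0.
α_i > 1 for i ∈ {2, 4}; NE contributions (0, 8, 0, 14), G = 22.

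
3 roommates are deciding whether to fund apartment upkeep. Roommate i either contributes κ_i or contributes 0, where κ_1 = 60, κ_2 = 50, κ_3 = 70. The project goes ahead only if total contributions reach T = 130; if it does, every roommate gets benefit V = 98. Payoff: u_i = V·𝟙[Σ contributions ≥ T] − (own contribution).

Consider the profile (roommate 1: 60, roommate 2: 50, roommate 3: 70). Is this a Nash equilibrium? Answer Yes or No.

No

Total = 180 ≥ 130: provided.
Roommate 1 (pledges 60, payoff 38): dropping to 0 → total 120, payoff 0. No gain.
Roommate 2 (pledges 50, payoff 48): dropping to 0 → total 130, payoff 98. Profitable deviation.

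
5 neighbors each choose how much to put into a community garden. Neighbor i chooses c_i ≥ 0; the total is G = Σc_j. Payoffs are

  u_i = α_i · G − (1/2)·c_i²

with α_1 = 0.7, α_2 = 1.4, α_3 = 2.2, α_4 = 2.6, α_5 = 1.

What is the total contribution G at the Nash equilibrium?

Neighbor i's FOC: ∂u_i/∂c_i = α_i − c_i = 0, so c_i* = α_i.
NE contributions = (0.7, 1.4, 2.2, 2.6, 1); G = 7.9.

7.9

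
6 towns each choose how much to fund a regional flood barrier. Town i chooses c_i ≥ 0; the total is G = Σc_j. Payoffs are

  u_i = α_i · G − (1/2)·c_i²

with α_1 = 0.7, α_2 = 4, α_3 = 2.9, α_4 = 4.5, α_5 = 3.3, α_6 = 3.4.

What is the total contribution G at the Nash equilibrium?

18.8

Town i's FOC: ∂u_i/∂c_i = α_i − c_i = 0, so c_i* = α_i.
NE contributions = (0.7, 4, 2.9, 4.5, 3.3, 3.4); G = 18.8.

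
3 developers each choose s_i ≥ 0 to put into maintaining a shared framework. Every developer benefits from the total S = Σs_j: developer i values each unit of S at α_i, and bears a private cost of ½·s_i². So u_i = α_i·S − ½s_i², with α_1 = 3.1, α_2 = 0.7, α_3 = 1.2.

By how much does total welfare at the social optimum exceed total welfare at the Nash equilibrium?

Developer i's FOC: ∂u_i/∂s_i = α_i − s_i = 0, so s_i* = α_i.
NE contributions = (3.1, 0.7, 1.2); S = 5.
W^NE = (Σα)·S − ½Σα_i² = 5² − ½·11.54 = 19.23.
Planner sets s_i = Σα_j = 5 for every i, so S^SO = 3·5 = 15.
W^SO = (Σα)·S^SO − ½·3·(Σα)² = (3/2)·5² = 37.5.
Deadweight loss = W^SO − W^NE = 18.27.

18.27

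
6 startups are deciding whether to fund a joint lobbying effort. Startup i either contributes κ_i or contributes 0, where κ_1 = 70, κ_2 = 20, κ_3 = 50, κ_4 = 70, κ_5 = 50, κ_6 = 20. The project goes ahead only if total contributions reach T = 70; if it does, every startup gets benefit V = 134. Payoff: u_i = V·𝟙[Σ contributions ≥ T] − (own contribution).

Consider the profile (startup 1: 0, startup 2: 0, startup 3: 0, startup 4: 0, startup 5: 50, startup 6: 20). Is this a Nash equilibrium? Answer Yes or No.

Total = 70 ≥ 70: provided.
Startup 1 (pledges 0, payoff 134): pledging 70 → total 140, payoff 64. No gain.
Startup 2 (pledges 0, payoff 134): pledging 20 → total 90, payoff 114. No gain.
Startup 3 (pledges 0, payoff 134): pledging 50 → total 120, payoff 84. No gain.
Startup 4 (pledges 0, payoff 134): pledging 70 → total 140, payoff 64. No gain.
Startup 5 (pledges 50, payoff 84): dropping to 0 → total 20, payoff 0. No gain.
Startup 6 (pledges 20, payoff 114): dropping to 0 → total 50, payoff 0. No gain.

Yes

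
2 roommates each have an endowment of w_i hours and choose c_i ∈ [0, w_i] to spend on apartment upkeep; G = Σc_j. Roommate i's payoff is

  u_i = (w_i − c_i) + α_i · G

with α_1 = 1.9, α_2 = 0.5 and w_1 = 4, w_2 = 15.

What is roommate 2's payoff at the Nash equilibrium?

17

∂u_i/∂c_i = α_i − 1, so roommate i contributes w_i if α_i > 1, else 0.
α_i > 1 for i ∈ {1}; NE contributions (4, 0), G = 4.
u_2 = (15 − 0) + 0.5·4 = 17.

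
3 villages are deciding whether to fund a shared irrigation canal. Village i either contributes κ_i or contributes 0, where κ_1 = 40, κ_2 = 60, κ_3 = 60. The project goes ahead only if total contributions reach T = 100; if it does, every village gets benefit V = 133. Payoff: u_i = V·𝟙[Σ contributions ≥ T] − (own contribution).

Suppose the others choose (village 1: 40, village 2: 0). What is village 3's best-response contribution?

60

Others' total = 40. Contributing 60 brings total to 100 ≥ 100: gain V − κ_3 = 73.
Best response: 60.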